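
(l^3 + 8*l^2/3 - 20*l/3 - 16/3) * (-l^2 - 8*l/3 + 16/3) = -l^5 - 16*l^4/3 + 44*l^3/9 + 112*l^2/3 - 64*l/3 - 256/9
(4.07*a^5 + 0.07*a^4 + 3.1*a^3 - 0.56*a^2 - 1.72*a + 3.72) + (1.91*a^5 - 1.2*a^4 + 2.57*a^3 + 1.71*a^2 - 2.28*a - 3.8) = 5.98*a^5 - 1.13*a^4 + 5.67*a^3 + 1.15*a^2 - 4.0*a - 0.0799999999999996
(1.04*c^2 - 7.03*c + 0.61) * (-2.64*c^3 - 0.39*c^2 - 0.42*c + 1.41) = -2.7456*c^5 + 18.1536*c^4 + 0.6945*c^3 + 4.1811*c^2 - 10.1685*c + 0.8601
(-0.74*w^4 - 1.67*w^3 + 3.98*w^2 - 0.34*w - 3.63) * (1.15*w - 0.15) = -0.851*w^5 - 1.8095*w^4 + 4.8275*w^3 - 0.988*w^2 - 4.1235*w + 0.5445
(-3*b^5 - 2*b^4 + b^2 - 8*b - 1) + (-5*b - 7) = -3*b^5 - 2*b^4 + b^2 - 13*b - 8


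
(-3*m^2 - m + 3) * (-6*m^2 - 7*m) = 18*m^4 + 27*m^3 - 11*m^2 - 21*m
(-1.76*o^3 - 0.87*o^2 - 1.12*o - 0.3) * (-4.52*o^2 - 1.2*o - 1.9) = 7.9552*o^5 + 6.0444*o^4 + 9.4504*o^3 + 4.353*o^2 + 2.488*o + 0.57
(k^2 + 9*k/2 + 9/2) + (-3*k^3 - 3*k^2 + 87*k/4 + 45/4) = -3*k^3 - 2*k^2 + 105*k/4 + 63/4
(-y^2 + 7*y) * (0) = 0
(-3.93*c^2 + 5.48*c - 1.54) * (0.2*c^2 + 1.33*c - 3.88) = -0.786*c^4 - 4.1309*c^3 + 22.2288*c^2 - 23.3106*c + 5.9752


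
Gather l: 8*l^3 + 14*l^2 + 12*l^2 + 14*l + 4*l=8*l^3 + 26*l^2 + 18*l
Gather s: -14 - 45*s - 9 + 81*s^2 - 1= 81*s^2 - 45*s - 24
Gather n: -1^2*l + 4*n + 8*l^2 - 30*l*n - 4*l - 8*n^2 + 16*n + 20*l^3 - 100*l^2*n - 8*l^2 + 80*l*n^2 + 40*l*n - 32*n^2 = 20*l^3 - 5*l + n^2*(80*l - 40) + n*(-100*l^2 + 10*l + 20)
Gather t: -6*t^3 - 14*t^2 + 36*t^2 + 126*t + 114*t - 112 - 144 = -6*t^3 + 22*t^2 + 240*t - 256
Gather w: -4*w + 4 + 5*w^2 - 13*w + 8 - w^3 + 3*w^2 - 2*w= -w^3 + 8*w^2 - 19*w + 12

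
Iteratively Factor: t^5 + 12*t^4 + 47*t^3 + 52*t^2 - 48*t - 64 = (t - 1)*(t^4 + 13*t^3 + 60*t^2 + 112*t + 64) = (t - 1)*(t + 4)*(t^3 + 9*t^2 + 24*t + 16) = (t - 1)*(t + 1)*(t + 4)*(t^2 + 8*t + 16) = (t - 1)*(t + 1)*(t + 4)^2*(t + 4)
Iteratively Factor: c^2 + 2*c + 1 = (c + 1)*(c + 1)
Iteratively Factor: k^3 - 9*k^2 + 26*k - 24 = (k - 3)*(k^2 - 6*k + 8) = (k - 4)*(k - 3)*(k - 2)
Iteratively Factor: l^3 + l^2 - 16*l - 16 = (l + 1)*(l^2 - 16) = (l + 1)*(l + 4)*(l - 4)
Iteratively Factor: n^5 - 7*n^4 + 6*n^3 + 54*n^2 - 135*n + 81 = (n - 3)*(n^4 - 4*n^3 - 6*n^2 + 36*n - 27) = (n - 3)*(n + 3)*(n^3 - 7*n^2 + 15*n - 9) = (n - 3)^2*(n + 3)*(n^2 - 4*n + 3) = (n - 3)^3*(n + 3)*(n - 1)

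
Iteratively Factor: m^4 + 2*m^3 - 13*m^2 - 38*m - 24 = (m + 3)*(m^3 - m^2 - 10*m - 8) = (m + 1)*(m + 3)*(m^2 - 2*m - 8) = (m + 1)*(m + 2)*(m + 3)*(m - 4)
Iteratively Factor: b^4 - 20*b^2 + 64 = (b + 2)*(b^3 - 2*b^2 - 16*b + 32) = (b - 4)*(b + 2)*(b^2 + 2*b - 8) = (b - 4)*(b - 2)*(b + 2)*(b + 4)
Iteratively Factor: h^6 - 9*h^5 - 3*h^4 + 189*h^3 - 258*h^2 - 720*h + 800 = (h + 2)*(h^5 - 11*h^4 + 19*h^3 + 151*h^2 - 560*h + 400) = (h - 5)*(h + 2)*(h^4 - 6*h^3 - 11*h^2 + 96*h - 80) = (h - 5)*(h - 4)*(h + 2)*(h^3 - 2*h^2 - 19*h + 20) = (h - 5)*(h - 4)*(h - 1)*(h + 2)*(h^2 - h - 20) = (h - 5)^2*(h - 4)*(h - 1)*(h + 2)*(h + 4)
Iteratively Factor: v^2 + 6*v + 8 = (v + 4)*(v + 2)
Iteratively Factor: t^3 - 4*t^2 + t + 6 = (t - 2)*(t^2 - 2*t - 3) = (t - 2)*(t + 1)*(t - 3)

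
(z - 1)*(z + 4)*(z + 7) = z^3 + 10*z^2 + 17*z - 28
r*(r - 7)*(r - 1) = r^3 - 8*r^2 + 7*r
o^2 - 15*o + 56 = (o - 8)*(o - 7)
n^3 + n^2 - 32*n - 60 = (n - 6)*(n + 2)*(n + 5)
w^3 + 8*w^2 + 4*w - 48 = (w - 2)*(w + 4)*(w + 6)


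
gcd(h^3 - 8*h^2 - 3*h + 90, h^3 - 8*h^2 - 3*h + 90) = h^3 - 8*h^2 - 3*h + 90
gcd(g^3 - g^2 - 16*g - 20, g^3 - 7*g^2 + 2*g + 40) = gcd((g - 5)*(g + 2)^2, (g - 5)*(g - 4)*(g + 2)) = g^2 - 3*g - 10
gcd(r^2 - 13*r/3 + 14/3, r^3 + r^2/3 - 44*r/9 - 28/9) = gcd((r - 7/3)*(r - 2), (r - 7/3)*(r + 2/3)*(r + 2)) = r - 7/3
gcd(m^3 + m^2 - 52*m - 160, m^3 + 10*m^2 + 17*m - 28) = m + 4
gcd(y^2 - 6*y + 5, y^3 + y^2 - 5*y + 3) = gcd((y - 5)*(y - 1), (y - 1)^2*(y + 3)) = y - 1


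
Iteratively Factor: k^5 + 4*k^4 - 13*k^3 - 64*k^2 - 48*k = (k + 4)*(k^4 - 13*k^2 - 12*k) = k*(k + 4)*(k^3 - 13*k - 12) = k*(k + 1)*(k + 4)*(k^2 - k - 12) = k*(k - 4)*(k + 1)*(k + 4)*(k + 3)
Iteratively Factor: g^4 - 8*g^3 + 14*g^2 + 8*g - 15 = (g + 1)*(g^3 - 9*g^2 + 23*g - 15) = (g - 1)*(g + 1)*(g^2 - 8*g + 15) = (g - 5)*(g - 1)*(g + 1)*(g - 3)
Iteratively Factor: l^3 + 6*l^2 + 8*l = (l + 4)*(l^2 + 2*l) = l*(l + 4)*(l + 2)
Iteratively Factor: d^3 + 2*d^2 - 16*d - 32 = (d + 4)*(d^2 - 2*d - 8) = (d - 4)*(d + 4)*(d + 2)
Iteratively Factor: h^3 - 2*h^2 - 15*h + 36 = (h + 4)*(h^2 - 6*h + 9) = (h - 3)*(h + 4)*(h - 3)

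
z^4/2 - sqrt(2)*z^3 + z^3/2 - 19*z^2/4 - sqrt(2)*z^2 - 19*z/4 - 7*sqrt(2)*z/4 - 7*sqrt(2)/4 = (z/2 + 1/2)*(z - 7*sqrt(2)/2)*(z + sqrt(2)/2)*(z + sqrt(2))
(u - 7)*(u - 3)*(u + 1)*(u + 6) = u^4 - 3*u^3 - 43*u^2 + 87*u + 126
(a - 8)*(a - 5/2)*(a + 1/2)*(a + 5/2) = a^4 - 15*a^3/2 - 41*a^2/4 + 375*a/8 + 25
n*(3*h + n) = 3*h*n + n^2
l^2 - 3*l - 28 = (l - 7)*(l + 4)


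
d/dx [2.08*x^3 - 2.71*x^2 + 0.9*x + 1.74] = 6.24*x^2 - 5.42*x + 0.9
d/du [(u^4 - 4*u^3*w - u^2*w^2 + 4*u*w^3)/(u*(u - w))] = 2*u - 3*w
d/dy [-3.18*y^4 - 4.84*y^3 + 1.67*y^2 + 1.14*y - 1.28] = -12.72*y^3 - 14.52*y^2 + 3.34*y + 1.14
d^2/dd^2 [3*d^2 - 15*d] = 6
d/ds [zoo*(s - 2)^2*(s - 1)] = zoo*(s^2 + s + 1)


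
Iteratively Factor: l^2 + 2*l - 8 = (l + 4)*(l - 2)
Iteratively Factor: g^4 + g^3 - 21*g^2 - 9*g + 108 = (g + 3)*(g^3 - 2*g^2 - 15*g + 36) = (g - 3)*(g + 3)*(g^2 + g - 12) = (g - 3)^2*(g + 3)*(g + 4)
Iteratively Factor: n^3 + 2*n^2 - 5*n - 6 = (n + 3)*(n^2 - n - 2) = (n + 1)*(n + 3)*(n - 2)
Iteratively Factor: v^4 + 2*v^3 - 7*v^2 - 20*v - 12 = (v - 3)*(v^3 + 5*v^2 + 8*v + 4) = (v - 3)*(v + 2)*(v^2 + 3*v + 2) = (v - 3)*(v + 1)*(v + 2)*(v + 2)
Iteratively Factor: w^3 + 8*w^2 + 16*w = (w + 4)*(w^2 + 4*w) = (w + 4)^2*(w)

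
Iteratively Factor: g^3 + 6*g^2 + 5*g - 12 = (g + 3)*(g^2 + 3*g - 4) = (g - 1)*(g + 3)*(g + 4)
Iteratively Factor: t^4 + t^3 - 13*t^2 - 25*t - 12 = (t - 4)*(t^3 + 5*t^2 + 7*t + 3) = (t - 4)*(t + 3)*(t^2 + 2*t + 1) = (t - 4)*(t + 1)*(t + 3)*(t + 1)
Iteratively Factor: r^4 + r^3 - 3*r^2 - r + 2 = (r - 1)*(r^3 + 2*r^2 - r - 2) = (r - 1)*(r + 2)*(r^2 - 1) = (r - 1)^2*(r + 2)*(r + 1)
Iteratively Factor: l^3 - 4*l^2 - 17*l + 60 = (l - 5)*(l^2 + l - 12) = (l - 5)*(l - 3)*(l + 4)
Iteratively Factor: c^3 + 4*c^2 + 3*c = (c + 1)*(c^2 + 3*c) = c*(c + 1)*(c + 3)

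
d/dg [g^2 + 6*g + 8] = 2*g + 6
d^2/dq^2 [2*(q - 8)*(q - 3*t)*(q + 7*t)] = 12*q + 16*t - 32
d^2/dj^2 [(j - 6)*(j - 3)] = 2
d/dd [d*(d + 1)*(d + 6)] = 3*d^2 + 14*d + 6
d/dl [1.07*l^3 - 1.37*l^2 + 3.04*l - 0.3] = 3.21*l^2 - 2.74*l + 3.04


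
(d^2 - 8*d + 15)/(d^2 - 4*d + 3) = (d - 5)/(d - 1)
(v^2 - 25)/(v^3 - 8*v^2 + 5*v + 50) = (v + 5)/(v^2 - 3*v - 10)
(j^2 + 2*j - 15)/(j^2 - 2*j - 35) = (j - 3)/(j - 7)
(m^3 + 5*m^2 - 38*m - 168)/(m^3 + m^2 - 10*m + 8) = (m^2 + m - 42)/(m^2 - 3*m + 2)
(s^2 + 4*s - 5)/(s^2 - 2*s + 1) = (s + 5)/(s - 1)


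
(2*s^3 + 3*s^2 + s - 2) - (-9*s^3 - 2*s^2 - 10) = 11*s^3 + 5*s^2 + s + 8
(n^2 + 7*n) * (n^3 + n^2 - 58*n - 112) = n^5 + 8*n^4 - 51*n^3 - 518*n^2 - 784*n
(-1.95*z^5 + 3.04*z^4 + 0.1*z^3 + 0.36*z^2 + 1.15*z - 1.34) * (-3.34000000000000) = 6.513*z^5 - 10.1536*z^4 - 0.334*z^3 - 1.2024*z^2 - 3.841*z + 4.4756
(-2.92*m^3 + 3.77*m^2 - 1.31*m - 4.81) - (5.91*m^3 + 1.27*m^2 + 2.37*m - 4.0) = -8.83*m^3 + 2.5*m^2 - 3.68*m - 0.81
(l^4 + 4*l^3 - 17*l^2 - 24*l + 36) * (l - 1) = l^5 + 3*l^4 - 21*l^3 - 7*l^2 + 60*l - 36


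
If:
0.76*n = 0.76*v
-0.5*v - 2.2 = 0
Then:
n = -4.40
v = -4.40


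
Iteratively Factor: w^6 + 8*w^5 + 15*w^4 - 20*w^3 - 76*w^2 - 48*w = (w + 1)*(w^5 + 7*w^4 + 8*w^3 - 28*w^2 - 48*w) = w*(w + 1)*(w^4 + 7*w^3 + 8*w^2 - 28*w - 48) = w*(w - 2)*(w + 1)*(w^3 + 9*w^2 + 26*w + 24) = w*(w - 2)*(w + 1)*(w + 4)*(w^2 + 5*w + 6) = w*(w - 2)*(w + 1)*(w + 2)*(w + 4)*(w + 3)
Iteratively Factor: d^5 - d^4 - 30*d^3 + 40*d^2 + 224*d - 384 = (d - 2)*(d^4 + d^3 - 28*d^2 - 16*d + 192) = (d - 3)*(d - 2)*(d^3 + 4*d^2 - 16*d - 64) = (d - 4)*(d - 3)*(d - 2)*(d^2 + 8*d + 16) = (d - 4)*(d - 3)*(d - 2)*(d + 4)*(d + 4)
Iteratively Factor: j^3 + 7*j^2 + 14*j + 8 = (j + 2)*(j^2 + 5*j + 4) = (j + 2)*(j + 4)*(j + 1)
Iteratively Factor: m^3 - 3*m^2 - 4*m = (m)*(m^2 - 3*m - 4) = m*(m + 1)*(m - 4)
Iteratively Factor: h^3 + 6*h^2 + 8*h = (h + 2)*(h^2 + 4*h) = (h + 2)*(h + 4)*(h)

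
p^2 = p^2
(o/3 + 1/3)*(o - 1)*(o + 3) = o^3/3 + o^2 - o/3 - 1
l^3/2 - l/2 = l*(l/2 + 1/2)*(l - 1)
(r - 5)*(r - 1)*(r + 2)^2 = r^4 - 2*r^3 - 15*r^2 - 4*r + 20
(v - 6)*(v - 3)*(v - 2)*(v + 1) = v^4 - 10*v^3 + 25*v^2 - 36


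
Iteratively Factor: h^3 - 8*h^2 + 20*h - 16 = (h - 4)*(h^2 - 4*h + 4) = (h - 4)*(h - 2)*(h - 2)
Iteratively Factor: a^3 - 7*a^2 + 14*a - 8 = (a - 4)*(a^2 - 3*a + 2) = (a - 4)*(a - 2)*(a - 1)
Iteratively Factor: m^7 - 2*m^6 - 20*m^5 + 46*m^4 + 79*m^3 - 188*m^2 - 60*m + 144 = (m + 1)*(m^6 - 3*m^5 - 17*m^4 + 63*m^3 + 16*m^2 - 204*m + 144) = (m - 1)*(m + 1)*(m^5 - 2*m^4 - 19*m^3 + 44*m^2 + 60*m - 144) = (m - 2)*(m - 1)*(m + 1)*(m^4 - 19*m^2 + 6*m + 72) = (m - 2)*(m - 1)*(m + 1)*(m + 2)*(m^3 - 2*m^2 - 15*m + 36) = (m - 3)*(m - 2)*(m - 1)*(m + 1)*(m + 2)*(m^2 + m - 12) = (m - 3)*(m - 2)*(m - 1)*(m + 1)*(m + 2)*(m + 4)*(m - 3)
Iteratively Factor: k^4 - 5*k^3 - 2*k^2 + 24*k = (k - 4)*(k^3 - k^2 - 6*k) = (k - 4)*(k - 3)*(k^2 + 2*k) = k*(k - 4)*(k - 3)*(k + 2)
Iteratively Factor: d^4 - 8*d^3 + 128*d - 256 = (d - 4)*(d^3 - 4*d^2 - 16*d + 64) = (d - 4)*(d + 4)*(d^2 - 8*d + 16) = (d - 4)^2*(d + 4)*(d - 4)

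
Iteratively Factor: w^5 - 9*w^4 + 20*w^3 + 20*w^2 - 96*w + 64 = (w - 2)*(w^4 - 7*w^3 + 6*w^2 + 32*w - 32) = (w - 2)*(w + 2)*(w^3 - 9*w^2 + 24*w - 16) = (w - 4)*(w - 2)*(w + 2)*(w^2 - 5*w + 4) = (w - 4)^2*(w - 2)*(w + 2)*(w - 1)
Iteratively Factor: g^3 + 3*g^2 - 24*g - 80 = (g + 4)*(g^2 - g - 20) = (g + 4)^2*(g - 5)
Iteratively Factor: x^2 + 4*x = (x)*(x + 4)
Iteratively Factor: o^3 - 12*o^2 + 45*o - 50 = (o - 5)*(o^2 - 7*o + 10) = (o - 5)^2*(o - 2)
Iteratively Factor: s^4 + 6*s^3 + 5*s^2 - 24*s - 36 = (s + 3)*(s^3 + 3*s^2 - 4*s - 12) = (s + 2)*(s + 3)*(s^2 + s - 6) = (s - 2)*(s + 2)*(s + 3)*(s + 3)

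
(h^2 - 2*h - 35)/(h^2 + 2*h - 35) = (h^2 - 2*h - 35)/(h^2 + 2*h - 35)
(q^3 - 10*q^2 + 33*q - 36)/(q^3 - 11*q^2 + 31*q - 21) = (q^2 - 7*q + 12)/(q^2 - 8*q + 7)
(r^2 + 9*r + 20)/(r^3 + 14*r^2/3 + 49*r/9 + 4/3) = 9*(r^2 + 9*r + 20)/(9*r^3 + 42*r^2 + 49*r + 12)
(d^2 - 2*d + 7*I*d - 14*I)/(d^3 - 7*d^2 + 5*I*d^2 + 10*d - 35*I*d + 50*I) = (d + 7*I)/(d^2 + 5*d*(-1 + I) - 25*I)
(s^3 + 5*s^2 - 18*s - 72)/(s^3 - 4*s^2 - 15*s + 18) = (s^2 + 2*s - 24)/(s^2 - 7*s + 6)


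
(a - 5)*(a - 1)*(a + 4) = a^3 - 2*a^2 - 19*a + 20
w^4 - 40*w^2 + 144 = (w - 6)*(w - 2)*(w + 2)*(w + 6)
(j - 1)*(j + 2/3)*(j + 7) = j^3 + 20*j^2/3 - 3*j - 14/3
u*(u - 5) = u^2 - 5*u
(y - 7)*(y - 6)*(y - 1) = y^3 - 14*y^2 + 55*y - 42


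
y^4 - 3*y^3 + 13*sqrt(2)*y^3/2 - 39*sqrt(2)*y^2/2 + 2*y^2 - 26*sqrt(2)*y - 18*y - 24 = (y - 4)*(y + 1)*(y + sqrt(2)/2)*(y + 6*sqrt(2))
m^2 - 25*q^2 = (m - 5*q)*(m + 5*q)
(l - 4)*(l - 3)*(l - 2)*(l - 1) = l^4 - 10*l^3 + 35*l^2 - 50*l + 24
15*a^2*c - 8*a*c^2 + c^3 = c*(-5*a + c)*(-3*a + c)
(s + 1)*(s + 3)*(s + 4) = s^3 + 8*s^2 + 19*s + 12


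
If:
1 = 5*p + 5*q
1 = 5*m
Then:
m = 1/5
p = 1/5 - q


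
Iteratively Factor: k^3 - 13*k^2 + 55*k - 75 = (k - 3)*(k^2 - 10*k + 25) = (k - 5)*(k - 3)*(k - 5)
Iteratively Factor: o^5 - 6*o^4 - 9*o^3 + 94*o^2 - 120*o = (o - 3)*(o^4 - 3*o^3 - 18*o^2 + 40*o) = o*(o - 3)*(o^3 - 3*o^2 - 18*o + 40) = o*(o - 5)*(o - 3)*(o^2 + 2*o - 8) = o*(o - 5)*(o - 3)*(o - 2)*(o + 4)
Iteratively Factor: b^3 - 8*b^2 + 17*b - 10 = (b - 5)*(b^2 - 3*b + 2) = (b - 5)*(b - 1)*(b - 2)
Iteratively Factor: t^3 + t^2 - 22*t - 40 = (t + 2)*(t^2 - t - 20) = (t - 5)*(t + 2)*(t + 4)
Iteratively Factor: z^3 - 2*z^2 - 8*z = (z)*(z^2 - 2*z - 8) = z*(z - 4)*(z + 2)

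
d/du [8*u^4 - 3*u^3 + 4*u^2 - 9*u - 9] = 32*u^3 - 9*u^2 + 8*u - 9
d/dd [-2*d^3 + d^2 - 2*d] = -6*d^2 + 2*d - 2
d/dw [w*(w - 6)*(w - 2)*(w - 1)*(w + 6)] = 5*w^4 - 12*w^3 - 102*w^2 + 216*w - 72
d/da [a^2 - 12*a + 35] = 2*a - 12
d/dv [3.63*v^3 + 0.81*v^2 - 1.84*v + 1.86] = 10.89*v^2 + 1.62*v - 1.84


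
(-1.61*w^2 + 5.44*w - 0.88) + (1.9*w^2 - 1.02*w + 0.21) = 0.29*w^2 + 4.42*w - 0.67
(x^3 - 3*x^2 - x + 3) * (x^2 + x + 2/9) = x^5 - 2*x^4 - 34*x^3/9 + 4*x^2/3 + 25*x/9 + 2/3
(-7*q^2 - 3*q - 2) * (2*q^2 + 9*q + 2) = -14*q^4 - 69*q^3 - 45*q^2 - 24*q - 4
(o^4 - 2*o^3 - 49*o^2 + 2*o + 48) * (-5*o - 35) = -5*o^5 - 25*o^4 + 315*o^3 + 1705*o^2 - 310*o - 1680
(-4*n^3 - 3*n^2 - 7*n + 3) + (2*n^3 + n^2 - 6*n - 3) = -2*n^3 - 2*n^2 - 13*n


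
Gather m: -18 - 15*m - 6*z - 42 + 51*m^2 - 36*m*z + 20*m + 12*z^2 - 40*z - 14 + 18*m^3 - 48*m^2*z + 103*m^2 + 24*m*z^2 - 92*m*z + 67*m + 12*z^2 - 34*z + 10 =18*m^3 + m^2*(154 - 48*z) + m*(24*z^2 - 128*z + 72) + 24*z^2 - 80*z - 64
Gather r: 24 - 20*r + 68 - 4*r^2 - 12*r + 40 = -4*r^2 - 32*r + 132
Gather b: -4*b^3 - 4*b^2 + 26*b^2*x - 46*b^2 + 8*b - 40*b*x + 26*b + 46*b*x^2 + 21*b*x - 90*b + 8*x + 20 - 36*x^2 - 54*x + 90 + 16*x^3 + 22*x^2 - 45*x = -4*b^3 + b^2*(26*x - 50) + b*(46*x^2 - 19*x - 56) + 16*x^3 - 14*x^2 - 91*x + 110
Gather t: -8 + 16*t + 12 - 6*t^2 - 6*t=-6*t^2 + 10*t + 4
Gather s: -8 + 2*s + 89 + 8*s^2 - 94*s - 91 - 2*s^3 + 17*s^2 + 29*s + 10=-2*s^3 + 25*s^2 - 63*s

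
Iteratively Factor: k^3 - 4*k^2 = (k)*(k^2 - 4*k) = k*(k - 4)*(k)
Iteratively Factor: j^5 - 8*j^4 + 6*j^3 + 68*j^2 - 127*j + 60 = (j - 1)*(j^4 - 7*j^3 - j^2 + 67*j - 60) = (j - 4)*(j - 1)*(j^3 - 3*j^2 - 13*j + 15) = (j - 4)*(j - 1)^2*(j^2 - 2*j - 15) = (j - 5)*(j - 4)*(j - 1)^2*(j + 3)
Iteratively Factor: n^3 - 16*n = (n)*(n^2 - 16) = n*(n - 4)*(n + 4)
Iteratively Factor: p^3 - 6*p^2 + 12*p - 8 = (p - 2)*(p^2 - 4*p + 4) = (p - 2)^2*(p - 2)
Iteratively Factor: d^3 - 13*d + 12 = (d + 4)*(d^2 - 4*d + 3) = (d - 1)*(d + 4)*(d - 3)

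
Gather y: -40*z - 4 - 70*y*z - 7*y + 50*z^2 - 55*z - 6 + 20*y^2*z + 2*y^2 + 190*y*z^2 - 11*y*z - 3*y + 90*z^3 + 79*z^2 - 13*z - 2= y^2*(20*z + 2) + y*(190*z^2 - 81*z - 10) + 90*z^3 + 129*z^2 - 108*z - 12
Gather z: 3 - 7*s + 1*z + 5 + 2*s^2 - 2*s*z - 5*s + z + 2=2*s^2 - 12*s + z*(2 - 2*s) + 10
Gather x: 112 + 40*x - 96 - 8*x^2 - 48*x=-8*x^2 - 8*x + 16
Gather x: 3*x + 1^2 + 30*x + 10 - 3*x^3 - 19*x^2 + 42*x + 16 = -3*x^3 - 19*x^2 + 75*x + 27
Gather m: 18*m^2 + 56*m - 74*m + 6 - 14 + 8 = 18*m^2 - 18*m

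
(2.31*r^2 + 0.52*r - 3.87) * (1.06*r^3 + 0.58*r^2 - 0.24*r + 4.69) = 2.4486*r^5 + 1.891*r^4 - 4.355*r^3 + 8.4645*r^2 + 3.3676*r - 18.1503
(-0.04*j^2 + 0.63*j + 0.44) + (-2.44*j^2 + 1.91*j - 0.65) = -2.48*j^2 + 2.54*j - 0.21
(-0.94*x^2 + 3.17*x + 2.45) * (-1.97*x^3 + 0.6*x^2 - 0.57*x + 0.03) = 1.8518*x^5 - 6.8089*x^4 - 2.3887*x^3 - 0.3651*x^2 - 1.3014*x + 0.0735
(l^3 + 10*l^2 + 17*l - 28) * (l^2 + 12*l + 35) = l^5 + 22*l^4 + 172*l^3 + 526*l^2 + 259*l - 980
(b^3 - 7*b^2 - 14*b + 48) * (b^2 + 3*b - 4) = b^5 - 4*b^4 - 39*b^3 + 34*b^2 + 200*b - 192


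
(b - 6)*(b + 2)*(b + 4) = b^3 - 28*b - 48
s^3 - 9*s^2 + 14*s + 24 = (s - 6)*(s - 4)*(s + 1)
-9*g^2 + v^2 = (-3*g + v)*(3*g + v)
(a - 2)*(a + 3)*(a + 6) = a^3 + 7*a^2 - 36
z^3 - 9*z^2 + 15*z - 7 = (z - 7)*(z - 1)^2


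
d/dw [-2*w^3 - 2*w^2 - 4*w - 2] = -6*w^2 - 4*w - 4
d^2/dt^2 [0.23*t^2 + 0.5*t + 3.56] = 0.460000000000000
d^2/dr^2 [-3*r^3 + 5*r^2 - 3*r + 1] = 10 - 18*r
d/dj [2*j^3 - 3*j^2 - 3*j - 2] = 6*j^2 - 6*j - 3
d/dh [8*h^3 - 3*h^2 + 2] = 6*h*(4*h - 1)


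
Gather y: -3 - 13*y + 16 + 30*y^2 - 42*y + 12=30*y^2 - 55*y + 25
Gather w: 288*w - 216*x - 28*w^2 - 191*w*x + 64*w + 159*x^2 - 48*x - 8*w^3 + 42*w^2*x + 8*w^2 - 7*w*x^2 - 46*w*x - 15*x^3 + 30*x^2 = -8*w^3 + w^2*(42*x - 20) + w*(-7*x^2 - 237*x + 352) - 15*x^3 + 189*x^2 - 264*x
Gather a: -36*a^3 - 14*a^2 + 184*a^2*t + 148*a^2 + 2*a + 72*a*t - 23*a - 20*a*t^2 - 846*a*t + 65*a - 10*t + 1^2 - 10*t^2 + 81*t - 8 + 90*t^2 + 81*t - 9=-36*a^3 + a^2*(184*t + 134) + a*(-20*t^2 - 774*t + 44) + 80*t^2 + 152*t - 16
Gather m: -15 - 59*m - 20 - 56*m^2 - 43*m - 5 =-56*m^2 - 102*m - 40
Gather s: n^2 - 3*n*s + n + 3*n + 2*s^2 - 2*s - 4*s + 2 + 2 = n^2 + 4*n + 2*s^2 + s*(-3*n - 6) + 4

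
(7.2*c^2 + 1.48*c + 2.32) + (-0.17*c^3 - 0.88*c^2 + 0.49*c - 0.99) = -0.17*c^3 + 6.32*c^2 + 1.97*c + 1.33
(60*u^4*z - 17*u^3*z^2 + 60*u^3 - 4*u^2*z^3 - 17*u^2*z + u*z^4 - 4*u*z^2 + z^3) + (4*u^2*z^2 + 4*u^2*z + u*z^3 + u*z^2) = 60*u^4*z - 17*u^3*z^2 + 60*u^3 - 4*u^2*z^3 + 4*u^2*z^2 - 13*u^2*z + u*z^4 + u*z^3 - 3*u*z^2 + z^3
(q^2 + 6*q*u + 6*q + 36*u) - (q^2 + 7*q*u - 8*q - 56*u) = -q*u + 14*q + 92*u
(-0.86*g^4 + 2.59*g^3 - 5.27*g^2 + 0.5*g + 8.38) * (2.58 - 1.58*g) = 1.3588*g^5 - 6.311*g^4 + 15.0088*g^3 - 14.3866*g^2 - 11.9504*g + 21.6204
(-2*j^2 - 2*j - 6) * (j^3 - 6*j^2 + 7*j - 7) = -2*j^5 + 10*j^4 - 8*j^3 + 36*j^2 - 28*j + 42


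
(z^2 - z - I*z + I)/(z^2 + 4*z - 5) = (z - I)/(z + 5)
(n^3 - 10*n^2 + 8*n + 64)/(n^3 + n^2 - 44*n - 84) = (n^2 - 12*n + 32)/(n^2 - n - 42)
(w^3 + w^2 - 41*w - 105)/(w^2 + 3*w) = w - 2 - 35/w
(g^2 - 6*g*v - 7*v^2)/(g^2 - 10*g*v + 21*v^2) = (-g - v)/(-g + 3*v)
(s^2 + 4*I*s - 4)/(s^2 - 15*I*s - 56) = (-s^2 - 4*I*s + 4)/(-s^2 + 15*I*s + 56)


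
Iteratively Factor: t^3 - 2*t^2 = (t - 2)*(t^2) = t*(t - 2)*(t)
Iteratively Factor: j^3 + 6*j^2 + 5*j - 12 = (j - 1)*(j^2 + 7*j + 12) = (j - 1)*(j + 4)*(j + 3)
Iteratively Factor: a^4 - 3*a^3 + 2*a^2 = (a - 1)*(a^3 - 2*a^2) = a*(a - 1)*(a^2 - 2*a) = a*(a - 2)*(a - 1)*(a)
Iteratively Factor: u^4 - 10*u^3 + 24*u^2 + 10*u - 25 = (u - 5)*(u^3 - 5*u^2 - u + 5) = (u - 5)^2*(u^2 - 1) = (u - 5)^2*(u + 1)*(u - 1)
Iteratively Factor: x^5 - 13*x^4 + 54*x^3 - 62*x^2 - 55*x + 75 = (x - 5)*(x^4 - 8*x^3 + 14*x^2 + 8*x - 15) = (x - 5)*(x - 1)*(x^3 - 7*x^2 + 7*x + 15) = (x - 5)^2*(x - 1)*(x^2 - 2*x - 3) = (x - 5)^2*(x - 3)*(x - 1)*(x + 1)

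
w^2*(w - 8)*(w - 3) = w^4 - 11*w^3 + 24*w^2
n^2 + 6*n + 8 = (n + 2)*(n + 4)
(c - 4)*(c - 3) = c^2 - 7*c + 12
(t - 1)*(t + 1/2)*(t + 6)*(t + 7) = t^4 + 25*t^3/2 + 35*t^2 - 55*t/2 - 21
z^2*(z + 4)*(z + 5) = z^4 + 9*z^3 + 20*z^2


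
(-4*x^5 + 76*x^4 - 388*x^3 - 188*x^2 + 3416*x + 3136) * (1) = -4*x^5 + 76*x^4 - 388*x^3 - 188*x^2 + 3416*x + 3136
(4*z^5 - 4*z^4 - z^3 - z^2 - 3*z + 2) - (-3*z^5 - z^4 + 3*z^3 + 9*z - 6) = 7*z^5 - 3*z^4 - 4*z^3 - z^2 - 12*z + 8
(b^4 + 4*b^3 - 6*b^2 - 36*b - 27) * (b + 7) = b^5 + 11*b^4 + 22*b^3 - 78*b^2 - 279*b - 189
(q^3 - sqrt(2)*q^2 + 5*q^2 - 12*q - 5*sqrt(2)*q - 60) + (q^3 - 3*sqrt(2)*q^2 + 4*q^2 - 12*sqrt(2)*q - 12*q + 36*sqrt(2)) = 2*q^3 - 4*sqrt(2)*q^2 + 9*q^2 - 17*sqrt(2)*q - 24*q - 60 + 36*sqrt(2)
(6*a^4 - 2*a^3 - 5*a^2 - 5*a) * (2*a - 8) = 12*a^5 - 52*a^4 + 6*a^3 + 30*a^2 + 40*a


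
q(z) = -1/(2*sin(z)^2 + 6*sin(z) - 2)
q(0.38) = -2.00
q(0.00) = 0.50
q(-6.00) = 5.98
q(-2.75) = 0.25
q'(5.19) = 0.03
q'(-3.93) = -0.59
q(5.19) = 0.17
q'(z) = -(-4*sin(z)*cos(z) - 6*cos(z))/(2*sin(z)^2 + 6*sin(z) - 2)^2 = (2*sin(z) + 3)*cos(z)/(2*(3*sin(z) - cos(z)^2)^2)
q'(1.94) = -0.12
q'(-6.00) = 243.99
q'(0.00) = 1.50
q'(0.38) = 27.72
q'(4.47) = -0.01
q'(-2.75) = -0.26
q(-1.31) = 0.17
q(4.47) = 0.17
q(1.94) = -0.19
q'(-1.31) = 0.02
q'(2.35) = -0.58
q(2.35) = -0.30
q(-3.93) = -0.31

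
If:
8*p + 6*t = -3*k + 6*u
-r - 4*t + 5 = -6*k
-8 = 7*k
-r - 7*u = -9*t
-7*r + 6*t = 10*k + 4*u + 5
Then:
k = -8/7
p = 159/868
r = 197/217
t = -150/217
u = -221/217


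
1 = 1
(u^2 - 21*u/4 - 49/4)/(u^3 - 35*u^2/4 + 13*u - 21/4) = (4*u + 7)/(4*u^2 - 7*u + 3)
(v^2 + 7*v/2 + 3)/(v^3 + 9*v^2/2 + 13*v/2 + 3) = 1/(v + 1)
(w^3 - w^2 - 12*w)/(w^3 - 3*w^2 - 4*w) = (w + 3)/(w + 1)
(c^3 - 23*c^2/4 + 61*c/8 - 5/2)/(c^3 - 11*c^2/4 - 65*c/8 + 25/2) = (2*c - 1)/(2*c + 5)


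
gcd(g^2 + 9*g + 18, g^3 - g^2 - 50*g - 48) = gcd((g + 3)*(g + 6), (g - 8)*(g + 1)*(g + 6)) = g + 6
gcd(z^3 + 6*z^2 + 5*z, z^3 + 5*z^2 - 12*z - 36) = 1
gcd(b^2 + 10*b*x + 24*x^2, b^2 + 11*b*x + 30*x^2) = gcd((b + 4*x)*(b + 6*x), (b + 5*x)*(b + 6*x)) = b + 6*x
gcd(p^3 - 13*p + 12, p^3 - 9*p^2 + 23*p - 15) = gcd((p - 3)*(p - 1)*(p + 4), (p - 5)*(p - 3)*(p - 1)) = p^2 - 4*p + 3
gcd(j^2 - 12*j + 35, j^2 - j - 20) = j - 5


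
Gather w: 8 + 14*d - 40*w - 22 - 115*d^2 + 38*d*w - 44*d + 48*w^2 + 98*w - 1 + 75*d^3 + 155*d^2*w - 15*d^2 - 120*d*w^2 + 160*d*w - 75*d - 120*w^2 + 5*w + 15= 75*d^3 - 130*d^2 - 105*d + w^2*(-120*d - 72) + w*(155*d^2 + 198*d + 63)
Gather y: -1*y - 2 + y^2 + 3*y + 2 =y^2 + 2*y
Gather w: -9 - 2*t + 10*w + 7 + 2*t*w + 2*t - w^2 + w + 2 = -w^2 + w*(2*t + 11)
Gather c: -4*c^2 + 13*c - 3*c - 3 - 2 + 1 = -4*c^2 + 10*c - 4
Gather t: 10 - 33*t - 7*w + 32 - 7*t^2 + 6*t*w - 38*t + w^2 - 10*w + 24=-7*t^2 + t*(6*w - 71) + w^2 - 17*w + 66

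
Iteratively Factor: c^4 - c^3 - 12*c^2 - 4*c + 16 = (c + 2)*(c^3 - 3*c^2 - 6*c + 8) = (c + 2)^2*(c^2 - 5*c + 4) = (c - 1)*(c + 2)^2*(c - 4)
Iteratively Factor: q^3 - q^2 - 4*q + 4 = (q - 1)*(q^2 - 4) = (q - 2)*(q - 1)*(q + 2)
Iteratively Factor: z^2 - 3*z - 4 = (z - 4)*(z + 1)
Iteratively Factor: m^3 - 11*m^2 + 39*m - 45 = (m - 3)*(m^2 - 8*m + 15) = (m - 3)^2*(m - 5)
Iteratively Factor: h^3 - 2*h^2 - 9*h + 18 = (h - 3)*(h^2 + h - 6) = (h - 3)*(h - 2)*(h + 3)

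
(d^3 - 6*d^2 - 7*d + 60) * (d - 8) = d^4 - 14*d^3 + 41*d^2 + 116*d - 480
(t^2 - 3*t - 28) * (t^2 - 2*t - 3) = t^4 - 5*t^3 - 25*t^2 + 65*t + 84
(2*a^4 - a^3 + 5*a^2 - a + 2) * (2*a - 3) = 4*a^5 - 8*a^4 + 13*a^3 - 17*a^2 + 7*a - 6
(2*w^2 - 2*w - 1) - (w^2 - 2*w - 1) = w^2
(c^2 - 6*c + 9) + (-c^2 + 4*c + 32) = 41 - 2*c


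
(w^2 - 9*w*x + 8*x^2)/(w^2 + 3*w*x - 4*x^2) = (w - 8*x)/(w + 4*x)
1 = 1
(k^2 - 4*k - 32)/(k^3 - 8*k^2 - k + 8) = (k + 4)/(k^2 - 1)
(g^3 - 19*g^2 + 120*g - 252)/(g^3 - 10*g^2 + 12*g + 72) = (g - 7)/(g + 2)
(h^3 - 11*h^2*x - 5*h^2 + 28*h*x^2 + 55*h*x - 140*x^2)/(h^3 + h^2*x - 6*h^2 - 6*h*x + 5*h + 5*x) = (h^2 - 11*h*x + 28*x^2)/(h^2 + h*x - h - x)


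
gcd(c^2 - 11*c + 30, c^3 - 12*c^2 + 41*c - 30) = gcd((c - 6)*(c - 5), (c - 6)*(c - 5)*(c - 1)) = c^2 - 11*c + 30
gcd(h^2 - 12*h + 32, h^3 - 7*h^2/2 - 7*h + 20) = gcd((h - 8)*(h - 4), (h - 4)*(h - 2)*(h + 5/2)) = h - 4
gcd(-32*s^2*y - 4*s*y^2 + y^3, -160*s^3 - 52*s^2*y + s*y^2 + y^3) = -32*s^2 - 4*s*y + y^2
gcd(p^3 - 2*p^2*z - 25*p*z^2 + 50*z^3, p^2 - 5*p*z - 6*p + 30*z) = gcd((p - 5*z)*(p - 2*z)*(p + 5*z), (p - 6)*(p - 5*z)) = -p + 5*z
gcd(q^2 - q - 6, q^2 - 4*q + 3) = q - 3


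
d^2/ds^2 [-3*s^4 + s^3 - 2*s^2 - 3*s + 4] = -36*s^2 + 6*s - 4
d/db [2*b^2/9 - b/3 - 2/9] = 4*b/9 - 1/3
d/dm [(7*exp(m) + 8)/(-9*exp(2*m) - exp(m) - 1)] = ((7*exp(m) + 8)*(18*exp(m) + 1) - 63*exp(2*m) - 7*exp(m) - 7)*exp(m)/(9*exp(2*m) + exp(m) + 1)^2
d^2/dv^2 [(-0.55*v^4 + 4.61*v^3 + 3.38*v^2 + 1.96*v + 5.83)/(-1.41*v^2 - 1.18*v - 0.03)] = (2.18691*v^6 + 5.49054000000001*v^5 + 4.73450999999999*v^4 - 8.68246600000001*v^3 - 69.659118*v^2 - 57.72717*v - 15.609482)/(2.803221*v^6 + 7.037874*v^5 + 6.068781*v^4 + 1.942516*v^3 + 0.129123*v^2 + 0.003186*v + 2.7e-5)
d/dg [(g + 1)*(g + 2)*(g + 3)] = 3*g^2 + 12*g + 11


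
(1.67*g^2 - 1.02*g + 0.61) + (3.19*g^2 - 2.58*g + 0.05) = 4.86*g^2 - 3.6*g + 0.66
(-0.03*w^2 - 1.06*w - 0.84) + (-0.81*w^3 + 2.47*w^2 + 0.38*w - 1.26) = -0.81*w^3 + 2.44*w^2 - 0.68*w - 2.1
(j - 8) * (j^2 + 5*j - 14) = j^3 - 3*j^2 - 54*j + 112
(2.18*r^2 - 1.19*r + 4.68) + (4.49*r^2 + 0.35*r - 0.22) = 6.67*r^2 - 0.84*r + 4.46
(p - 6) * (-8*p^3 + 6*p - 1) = -8*p^4 + 48*p^3 + 6*p^2 - 37*p + 6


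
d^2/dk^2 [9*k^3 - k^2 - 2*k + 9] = 54*k - 2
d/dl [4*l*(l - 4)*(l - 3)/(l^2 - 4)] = 4*(l^4 - 24*l^2 + 56*l - 48)/(l^4 - 8*l^2 + 16)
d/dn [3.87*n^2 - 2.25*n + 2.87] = 7.74*n - 2.25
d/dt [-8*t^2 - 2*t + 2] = -16*t - 2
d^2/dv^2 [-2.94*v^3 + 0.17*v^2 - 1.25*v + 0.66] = 0.34 - 17.64*v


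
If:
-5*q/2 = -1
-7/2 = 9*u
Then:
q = 2/5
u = -7/18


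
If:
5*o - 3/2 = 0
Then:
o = 3/10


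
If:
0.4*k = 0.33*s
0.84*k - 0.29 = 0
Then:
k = 0.35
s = 0.42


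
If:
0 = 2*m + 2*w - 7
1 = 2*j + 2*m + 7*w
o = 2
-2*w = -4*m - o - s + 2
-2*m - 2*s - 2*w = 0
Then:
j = -59/8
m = 7/4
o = 2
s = -7/2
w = 7/4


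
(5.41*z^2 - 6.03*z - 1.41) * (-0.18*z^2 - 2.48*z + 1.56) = -0.9738*z^4 - 12.3314*z^3 + 23.6478*z^2 - 5.91*z - 2.1996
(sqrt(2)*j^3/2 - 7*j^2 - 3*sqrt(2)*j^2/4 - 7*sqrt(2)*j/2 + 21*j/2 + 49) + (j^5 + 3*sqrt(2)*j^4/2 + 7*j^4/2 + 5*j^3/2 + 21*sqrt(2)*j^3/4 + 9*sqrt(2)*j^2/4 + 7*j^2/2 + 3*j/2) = j^5 + 3*sqrt(2)*j^4/2 + 7*j^4/2 + 5*j^3/2 + 23*sqrt(2)*j^3/4 - 7*j^2/2 + 3*sqrt(2)*j^2/2 - 7*sqrt(2)*j/2 + 12*j + 49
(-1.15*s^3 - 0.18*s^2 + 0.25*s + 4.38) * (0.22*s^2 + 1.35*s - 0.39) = -0.253*s^5 - 1.5921*s^4 + 0.2605*s^3 + 1.3713*s^2 + 5.8155*s - 1.7082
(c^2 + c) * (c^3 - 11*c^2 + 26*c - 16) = c^5 - 10*c^4 + 15*c^3 + 10*c^2 - 16*c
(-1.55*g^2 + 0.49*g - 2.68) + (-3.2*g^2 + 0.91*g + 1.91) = -4.75*g^2 + 1.4*g - 0.77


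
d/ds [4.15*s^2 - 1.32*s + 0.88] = 8.3*s - 1.32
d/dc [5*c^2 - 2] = 10*c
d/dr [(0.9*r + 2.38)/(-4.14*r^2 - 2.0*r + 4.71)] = (3.726*r^2 + 19.7064*r + 8.999)/(17.1396*r^4 + 16.56*r^3 - 34.9988*r^2 - 18.84*r + 22.1841)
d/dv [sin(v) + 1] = cos(v)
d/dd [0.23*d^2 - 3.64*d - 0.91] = 0.46*d - 3.64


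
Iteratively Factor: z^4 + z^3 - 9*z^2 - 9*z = (z)*(z^3 + z^2 - 9*z - 9) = z*(z + 3)*(z^2 - 2*z - 3) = z*(z - 3)*(z + 3)*(z + 1)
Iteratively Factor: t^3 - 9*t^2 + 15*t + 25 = (t + 1)*(t^2 - 10*t + 25) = (t - 5)*(t + 1)*(t - 5)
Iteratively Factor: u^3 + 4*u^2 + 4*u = (u)*(u^2 + 4*u + 4) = u*(u + 2)*(u + 2)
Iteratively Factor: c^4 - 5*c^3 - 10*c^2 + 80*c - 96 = (c - 2)*(c^3 - 3*c^2 - 16*c + 48) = (c - 3)*(c - 2)*(c^2 - 16) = (c - 3)*(c - 2)*(c + 4)*(c - 4)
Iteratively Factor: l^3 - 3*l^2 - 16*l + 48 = (l - 4)*(l^2 + l - 12) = (l - 4)*(l - 3)*(l + 4)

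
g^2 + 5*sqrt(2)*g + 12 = (g + 2*sqrt(2))*(g + 3*sqrt(2))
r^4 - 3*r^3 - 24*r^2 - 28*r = r*(r - 7)*(r + 2)^2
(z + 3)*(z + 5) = z^2 + 8*z + 15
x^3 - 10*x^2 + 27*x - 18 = (x - 6)*(x - 3)*(x - 1)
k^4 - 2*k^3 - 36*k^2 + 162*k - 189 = (k - 3)^3*(k + 7)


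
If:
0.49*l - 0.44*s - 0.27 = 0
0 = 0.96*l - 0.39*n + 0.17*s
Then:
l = 0.897959183673469*s + 0.551020408163265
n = 2.64625850340136*s + 1.3563579277865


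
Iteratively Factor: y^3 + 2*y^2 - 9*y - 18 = (y + 2)*(y^2 - 9) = (y + 2)*(y + 3)*(y - 3)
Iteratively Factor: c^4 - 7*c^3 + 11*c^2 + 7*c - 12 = (c - 3)*(c^3 - 4*c^2 - c + 4) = (c - 4)*(c - 3)*(c^2 - 1) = (c - 4)*(c - 3)*(c + 1)*(c - 1)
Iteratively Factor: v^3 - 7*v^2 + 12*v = (v - 3)*(v^2 - 4*v) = (v - 4)*(v - 3)*(v)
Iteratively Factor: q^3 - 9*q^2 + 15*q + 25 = (q + 1)*(q^2 - 10*q + 25) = (q - 5)*(q + 1)*(q - 5)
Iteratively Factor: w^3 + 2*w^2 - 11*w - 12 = (w + 1)*(w^2 + w - 12) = (w + 1)*(w + 4)*(w - 3)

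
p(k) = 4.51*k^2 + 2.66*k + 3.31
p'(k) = 9.02*k + 2.66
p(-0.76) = 3.89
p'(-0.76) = -4.20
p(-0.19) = 2.97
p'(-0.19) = 0.95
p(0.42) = 5.22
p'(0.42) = 6.45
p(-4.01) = 65.16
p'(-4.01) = -33.51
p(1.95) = 25.65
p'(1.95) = 20.25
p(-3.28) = 43.11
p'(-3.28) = -26.93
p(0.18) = 3.93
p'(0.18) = 4.28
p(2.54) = 39.16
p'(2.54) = 25.57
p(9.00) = 392.56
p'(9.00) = 83.84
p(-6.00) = 149.71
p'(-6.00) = -51.46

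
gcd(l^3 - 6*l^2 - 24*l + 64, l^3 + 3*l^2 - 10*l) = l - 2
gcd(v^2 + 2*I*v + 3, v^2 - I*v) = v - I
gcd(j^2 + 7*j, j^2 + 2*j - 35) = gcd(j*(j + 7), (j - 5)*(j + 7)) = j + 7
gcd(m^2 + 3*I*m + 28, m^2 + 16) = m - 4*I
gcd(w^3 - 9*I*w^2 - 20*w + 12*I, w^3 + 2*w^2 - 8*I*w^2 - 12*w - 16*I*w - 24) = w^2 - 8*I*w - 12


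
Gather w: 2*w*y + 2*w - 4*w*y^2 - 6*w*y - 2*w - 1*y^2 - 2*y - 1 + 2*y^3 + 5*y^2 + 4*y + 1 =w*(-4*y^2 - 4*y) + 2*y^3 + 4*y^2 + 2*y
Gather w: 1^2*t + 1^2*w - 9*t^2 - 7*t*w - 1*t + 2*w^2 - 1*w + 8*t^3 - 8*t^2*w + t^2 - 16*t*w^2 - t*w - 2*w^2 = 8*t^3 - 8*t^2 - 16*t*w^2 + w*(-8*t^2 - 8*t)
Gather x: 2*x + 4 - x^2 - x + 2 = -x^2 + x + 6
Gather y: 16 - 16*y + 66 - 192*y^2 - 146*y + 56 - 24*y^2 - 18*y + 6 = -216*y^2 - 180*y + 144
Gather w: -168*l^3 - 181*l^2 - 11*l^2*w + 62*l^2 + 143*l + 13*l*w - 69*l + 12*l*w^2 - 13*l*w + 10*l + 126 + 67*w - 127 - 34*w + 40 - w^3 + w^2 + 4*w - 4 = -168*l^3 - 119*l^2 + 84*l - w^3 + w^2*(12*l + 1) + w*(37 - 11*l^2) + 35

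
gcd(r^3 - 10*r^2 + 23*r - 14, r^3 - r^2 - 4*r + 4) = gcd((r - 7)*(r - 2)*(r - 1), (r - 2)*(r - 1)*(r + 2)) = r^2 - 3*r + 2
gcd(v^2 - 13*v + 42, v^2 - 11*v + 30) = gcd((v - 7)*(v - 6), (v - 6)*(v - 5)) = v - 6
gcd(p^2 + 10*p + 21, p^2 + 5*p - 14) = p + 7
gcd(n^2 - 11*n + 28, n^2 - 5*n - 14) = n - 7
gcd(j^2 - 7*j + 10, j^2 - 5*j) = j - 5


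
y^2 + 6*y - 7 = (y - 1)*(y + 7)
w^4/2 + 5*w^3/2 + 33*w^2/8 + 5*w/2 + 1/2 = (w/2 + 1)*(w + 1/2)^2*(w + 2)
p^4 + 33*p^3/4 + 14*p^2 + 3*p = p*(p + 1/4)*(p + 2)*(p + 6)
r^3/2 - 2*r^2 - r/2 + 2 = (r/2 + 1/2)*(r - 4)*(r - 1)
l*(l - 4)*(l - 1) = l^3 - 5*l^2 + 4*l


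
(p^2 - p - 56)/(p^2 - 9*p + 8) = (p + 7)/(p - 1)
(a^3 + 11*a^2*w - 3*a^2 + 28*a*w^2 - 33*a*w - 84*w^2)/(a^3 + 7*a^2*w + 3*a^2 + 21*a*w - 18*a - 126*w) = (a + 4*w)/(a + 6)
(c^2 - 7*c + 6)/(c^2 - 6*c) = (c - 1)/c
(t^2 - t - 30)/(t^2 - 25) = (t - 6)/(t - 5)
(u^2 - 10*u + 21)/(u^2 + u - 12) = (u - 7)/(u + 4)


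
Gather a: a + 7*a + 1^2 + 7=8*a + 8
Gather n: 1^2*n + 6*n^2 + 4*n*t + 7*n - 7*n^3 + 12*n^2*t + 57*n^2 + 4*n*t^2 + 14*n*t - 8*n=-7*n^3 + n^2*(12*t + 63) + n*(4*t^2 + 18*t)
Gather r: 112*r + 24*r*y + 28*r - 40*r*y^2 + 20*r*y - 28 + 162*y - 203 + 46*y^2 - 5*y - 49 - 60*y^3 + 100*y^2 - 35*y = r*(-40*y^2 + 44*y + 140) - 60*y^3 + 146*y^2 + 122*y - 280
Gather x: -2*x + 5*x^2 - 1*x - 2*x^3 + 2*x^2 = -2*x^3 + 7*x^2 - 3*x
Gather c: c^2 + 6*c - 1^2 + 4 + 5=c^2 + 6*c + 8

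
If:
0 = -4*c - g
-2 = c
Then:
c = -2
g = 8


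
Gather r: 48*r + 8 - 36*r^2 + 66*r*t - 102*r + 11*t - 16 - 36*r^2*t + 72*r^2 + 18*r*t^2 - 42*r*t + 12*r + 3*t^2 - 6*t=r^2*(36 - 36*t) + r*(18*t^2 + 24*t - 42) + 3*t^2 + 5*t - 8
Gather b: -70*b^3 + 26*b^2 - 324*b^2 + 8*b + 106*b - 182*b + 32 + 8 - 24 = -70*b^3 - 298*b^2 - 68*b + 16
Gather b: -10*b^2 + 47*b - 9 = -10*b^2 + 47*b - 9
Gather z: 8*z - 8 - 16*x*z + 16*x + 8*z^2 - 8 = 16*x + 8*z^2 + z*(8 - 16*x) - 16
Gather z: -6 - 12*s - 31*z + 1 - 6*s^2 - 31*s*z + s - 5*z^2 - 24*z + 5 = -6*s^2 - 11*s - 5*z^2 + z*(-31*s - 55)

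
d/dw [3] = 0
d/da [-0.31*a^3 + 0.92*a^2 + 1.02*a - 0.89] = -0.93*a^2 + 1.84*a + 1.02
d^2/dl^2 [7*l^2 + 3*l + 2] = 14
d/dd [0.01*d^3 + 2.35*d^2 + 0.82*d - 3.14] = 0.03*d^2 + 4.7*d + 0.82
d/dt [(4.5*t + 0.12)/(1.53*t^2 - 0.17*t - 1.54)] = (6.885*t^2 - 0.765*t - (3.06*t - 0.17)*(4.5*t + 0.12) - 6.93)/(-1.53*t^2 + 0.17*t + 1.54)^2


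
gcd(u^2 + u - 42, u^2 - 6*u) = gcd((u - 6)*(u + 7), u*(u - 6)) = u - 6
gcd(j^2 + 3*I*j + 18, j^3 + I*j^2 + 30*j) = j + 6*I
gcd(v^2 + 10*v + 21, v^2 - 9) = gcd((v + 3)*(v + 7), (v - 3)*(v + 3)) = v + 3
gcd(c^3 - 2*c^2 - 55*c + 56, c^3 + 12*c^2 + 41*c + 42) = c + 7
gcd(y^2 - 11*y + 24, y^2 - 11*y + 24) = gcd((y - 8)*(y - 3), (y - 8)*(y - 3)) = y^2 - 11*y + 24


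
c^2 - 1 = (c - 1)*(c + 1)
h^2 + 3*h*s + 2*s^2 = (h + s)*(h + 2*s)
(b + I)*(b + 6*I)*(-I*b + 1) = -I*b^3 + 8*b^2 + 13*I*b - 6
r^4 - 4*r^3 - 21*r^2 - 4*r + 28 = (r - 7)*(r - 1)*(r + 2)^2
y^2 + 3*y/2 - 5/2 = (y - 1)*(y + 5/2)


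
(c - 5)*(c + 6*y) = c^2 + 6*c*y - 5*c - 30*y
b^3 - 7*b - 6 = (b - 3)*(b + 1)*(b + 2)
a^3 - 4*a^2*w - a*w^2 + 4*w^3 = (a - 4*w)*(a - w)*(a + w)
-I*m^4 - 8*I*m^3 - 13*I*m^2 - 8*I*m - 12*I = (m + 2)*(m + 6)*(m - I)*(-I*m + 1)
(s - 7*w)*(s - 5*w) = s^2 - 12*s*w + 35*w^2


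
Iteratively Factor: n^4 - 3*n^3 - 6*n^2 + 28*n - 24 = (n - 2)*(n^3 - n^2 - 8*n + 12) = (n - 2)*(n + 3)*(n^2 - 4*n + 4) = (n - 2)^2*(n + 3)*(n - 2)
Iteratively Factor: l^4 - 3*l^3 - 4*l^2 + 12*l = (l - 2)*(l^3 - l^2 - 6*l) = (l - 2)*(l + 2)*(l^2 - 3*l) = (l - 3)*(l - 2)*(l + 2)*(l)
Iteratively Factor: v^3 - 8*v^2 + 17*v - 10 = (v - 2)*(v^2 - 6*v + 5) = (v - 2)*(v - 1)*(v - 5)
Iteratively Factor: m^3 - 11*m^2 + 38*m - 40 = (m - 4)*(m^2 - 7*m + 10) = (m - 5)*(m - 4)*(m - 2)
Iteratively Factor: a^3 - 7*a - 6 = (a + 1)*(a^2 - a - 6) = (a - 3)*(a + 1)*(a + 2)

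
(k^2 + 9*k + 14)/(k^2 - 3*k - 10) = (k + 7)/(k - 5)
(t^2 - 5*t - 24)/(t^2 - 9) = (t - 8)/(t - 3)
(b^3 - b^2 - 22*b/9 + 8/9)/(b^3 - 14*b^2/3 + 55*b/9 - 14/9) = (3*b + 4)/(3*b - 7)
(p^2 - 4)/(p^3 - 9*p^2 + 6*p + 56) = (p - 2)/(p^2 - 11*p + 28)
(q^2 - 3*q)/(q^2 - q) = (q - 3)/(q - 1)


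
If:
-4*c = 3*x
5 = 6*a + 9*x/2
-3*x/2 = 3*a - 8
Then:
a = 19/3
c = 11/2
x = -22/3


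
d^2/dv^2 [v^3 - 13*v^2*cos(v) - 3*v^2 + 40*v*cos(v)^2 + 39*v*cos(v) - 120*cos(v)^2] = 13*v^2*cos(v) + 52*v*sin(v) - 39*v*cos(v) - 80*v*cos(2*v) + 6*v - 78*sin(v) - 80*sin(2*v) - 26*cos(v) + 240*cos(2*v) - 6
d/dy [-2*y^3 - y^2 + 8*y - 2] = -6*y^2 - 2*y + 8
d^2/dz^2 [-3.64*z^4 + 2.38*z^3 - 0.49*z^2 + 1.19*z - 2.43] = -43.68*z^2 + 14.28*z - 0.98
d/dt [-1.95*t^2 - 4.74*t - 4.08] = -3.9*t - 4.74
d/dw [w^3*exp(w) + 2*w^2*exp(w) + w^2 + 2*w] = w^3*exp(w) + 5*w^2*exp(w) + 4*w*exp(w) + 2*w + 2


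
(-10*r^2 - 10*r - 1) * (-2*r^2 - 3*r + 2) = 20*r^4 + 50*r^3 + 12*r^2 - 17*r - 2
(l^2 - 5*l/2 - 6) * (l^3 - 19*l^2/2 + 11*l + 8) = l^5 - 12*l^4 + 115*l^3/4 + 75*l^2/2 - 86*l - 48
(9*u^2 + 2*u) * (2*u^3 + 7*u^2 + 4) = 18*u^5 + 67*u^4 + 14*u^3 + 36*u^2 + 8*u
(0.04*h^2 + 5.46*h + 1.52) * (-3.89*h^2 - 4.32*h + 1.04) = -0.1556*h^4 - 21.4122*h^3 - 29.4584*h^2 - 0.888000000000001*h + 1.5808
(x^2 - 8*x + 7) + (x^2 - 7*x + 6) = 2*x^2 - 15*x + 13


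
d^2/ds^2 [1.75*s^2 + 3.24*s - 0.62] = 3.50000000000000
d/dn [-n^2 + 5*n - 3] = 5 - 2*n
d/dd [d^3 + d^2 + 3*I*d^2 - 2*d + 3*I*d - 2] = 3*d^2 + d*(2 + 6*I) - 2 + 3*I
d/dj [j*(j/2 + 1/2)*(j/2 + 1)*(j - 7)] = j^3 - 3*j^2 - 19*j/2 - 7/2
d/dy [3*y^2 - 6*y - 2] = 6*y - 6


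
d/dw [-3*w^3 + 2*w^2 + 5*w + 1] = -9*w^2 + 4*w + 5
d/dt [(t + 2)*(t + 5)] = 2*t + 7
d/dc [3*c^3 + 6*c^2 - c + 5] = 9*c^2 + 12*c - 1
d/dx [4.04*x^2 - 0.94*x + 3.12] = 8.08*x - 0.94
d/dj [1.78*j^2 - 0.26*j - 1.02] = 3.56*j - 0.26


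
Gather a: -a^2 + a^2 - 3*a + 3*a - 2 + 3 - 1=0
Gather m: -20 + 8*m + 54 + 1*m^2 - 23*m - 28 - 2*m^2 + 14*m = -m^2 - m + 6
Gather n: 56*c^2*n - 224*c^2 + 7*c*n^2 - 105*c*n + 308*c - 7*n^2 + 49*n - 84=-224*c^2 + 308*c + n^2*(7*c - 7) + n*(56*c^2 - 105*c + 49) - 84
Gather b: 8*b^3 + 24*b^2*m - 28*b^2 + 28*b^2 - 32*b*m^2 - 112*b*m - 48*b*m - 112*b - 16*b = 8*b^3 + 24*b^2*m + b*(-32*m^2 - 160*m - 128)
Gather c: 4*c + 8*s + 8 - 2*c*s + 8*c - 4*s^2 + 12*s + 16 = c*(12 - 2*s) - 4*s^2 + 20*s + 24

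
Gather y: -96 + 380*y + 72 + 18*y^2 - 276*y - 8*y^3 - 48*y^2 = -8*y^3 - 30*y^2 + 104*y - 24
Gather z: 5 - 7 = -2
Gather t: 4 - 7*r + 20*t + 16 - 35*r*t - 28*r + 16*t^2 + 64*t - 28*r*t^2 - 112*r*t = -35*r + t^2*(16 - 28*r) + t*(84 - 147*r) + 20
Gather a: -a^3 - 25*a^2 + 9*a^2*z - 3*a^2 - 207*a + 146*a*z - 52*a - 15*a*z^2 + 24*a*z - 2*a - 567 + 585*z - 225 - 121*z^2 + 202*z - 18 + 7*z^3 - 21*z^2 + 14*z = -a^3 + a^2*(9*z - 28) + a*(-15*z^2 + 170*z - 261) + 7*z^3 - 142*z^2 + 801*z - 810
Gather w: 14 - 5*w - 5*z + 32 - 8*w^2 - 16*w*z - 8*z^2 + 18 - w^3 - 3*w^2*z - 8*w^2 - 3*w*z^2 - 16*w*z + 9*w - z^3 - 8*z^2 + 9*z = -w^3 + w^2*(-3*z - 16) + w*(-3*z^2 - 32*z + 4) - z^3 - 16*z^2 + 4*z + 64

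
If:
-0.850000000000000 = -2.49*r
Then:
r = 0.34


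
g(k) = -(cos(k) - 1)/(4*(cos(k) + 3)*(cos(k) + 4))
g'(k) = -(cos(k) - 1)*sin(k)/(4*(cos(k) + 3)*(cos(k) + 4)^2) - (cos(k) - 1)*sin(k)/(4*(cos(k) + 3)^2*(cos(k) + 4)) + sin(k)/(4*(cos(k) + 3)*(cos(k) + 4))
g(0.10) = 0.00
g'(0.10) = 0.00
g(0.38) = 0.00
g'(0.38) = 0.00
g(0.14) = 0.00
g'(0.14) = 0.00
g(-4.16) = 0.04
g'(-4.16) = 0.05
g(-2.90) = 0.08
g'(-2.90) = -0.03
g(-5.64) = 0.00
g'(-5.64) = 0.01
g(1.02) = 0.01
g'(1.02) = 0.02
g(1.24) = 0.01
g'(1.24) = 0.02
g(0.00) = 0.00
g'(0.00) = 0.00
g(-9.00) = 0.07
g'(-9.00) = -0.04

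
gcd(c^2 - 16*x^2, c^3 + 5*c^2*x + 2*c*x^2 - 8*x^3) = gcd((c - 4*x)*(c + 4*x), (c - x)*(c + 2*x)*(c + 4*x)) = c + 4*x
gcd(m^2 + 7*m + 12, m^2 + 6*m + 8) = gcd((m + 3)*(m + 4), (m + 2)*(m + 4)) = m + 4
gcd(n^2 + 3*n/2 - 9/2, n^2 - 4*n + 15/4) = n - 3/2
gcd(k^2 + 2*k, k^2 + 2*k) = k^2 + 2*k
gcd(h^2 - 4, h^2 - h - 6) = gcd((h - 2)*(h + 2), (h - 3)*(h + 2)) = h + 2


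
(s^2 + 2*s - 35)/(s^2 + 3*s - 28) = (s - 5)/(s - 4)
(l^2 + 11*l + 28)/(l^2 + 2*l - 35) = (l + 4)/(l - 5)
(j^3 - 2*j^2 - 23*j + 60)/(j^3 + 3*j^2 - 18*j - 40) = (j - 3)/(j + 2)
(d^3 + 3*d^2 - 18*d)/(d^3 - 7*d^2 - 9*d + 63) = d*(d + 6)/(d^2 - 4*d - 21)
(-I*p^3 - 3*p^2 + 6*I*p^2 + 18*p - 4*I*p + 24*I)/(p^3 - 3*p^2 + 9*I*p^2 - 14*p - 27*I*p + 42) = (-I*p^3 + p^2*(-3 + 6*I) + p*(18 - 4*I) + 24*I)/(p^3 + p^2*(-3 + 9*I) + p*(-14 - 27*I) + 42)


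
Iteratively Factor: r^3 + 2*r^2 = (r)*(r^2 + 2*r) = r*(r + 2)*(r)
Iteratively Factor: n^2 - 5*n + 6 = (n - 2)*(n - 3)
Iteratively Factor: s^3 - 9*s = (s + 3)*(s^2 - 3*s) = (s - 3)*(s + 3)*(s)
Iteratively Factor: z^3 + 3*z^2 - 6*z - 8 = (z + 1)*(z^2 + 2*z - 8) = (z + 1)*(z + 4)*(z - 2)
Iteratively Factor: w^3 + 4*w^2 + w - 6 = (w + 2)*(w^2 + 2*w - 3) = (w - 1)*(w + 2)*(w + 3)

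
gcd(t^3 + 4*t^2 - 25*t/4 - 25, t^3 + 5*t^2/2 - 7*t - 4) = t + 4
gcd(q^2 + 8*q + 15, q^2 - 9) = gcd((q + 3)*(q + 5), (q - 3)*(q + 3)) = q + 3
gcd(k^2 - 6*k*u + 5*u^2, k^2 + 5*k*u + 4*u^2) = 1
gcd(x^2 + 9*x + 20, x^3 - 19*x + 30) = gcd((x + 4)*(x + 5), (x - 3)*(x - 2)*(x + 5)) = x + 5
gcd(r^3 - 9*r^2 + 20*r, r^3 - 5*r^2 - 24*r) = r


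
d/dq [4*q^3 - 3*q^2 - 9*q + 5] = 12*q^2 - 6*q - 9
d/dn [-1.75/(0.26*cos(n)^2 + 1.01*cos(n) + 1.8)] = -(0.91*cos(n) + 1.7675)*sin(n)/(0.26*cos(n)^2 + 1.01*cos(n) + 1.8)^2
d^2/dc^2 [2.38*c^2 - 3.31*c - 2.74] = 4.76000000000000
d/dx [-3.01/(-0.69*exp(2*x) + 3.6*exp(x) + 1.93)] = (10.836 - 4.1538*exp(x))*exp(x)/(-0.69*exp(2*x) + 3.6*exp(x) + 1.93)^2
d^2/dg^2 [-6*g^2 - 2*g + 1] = -12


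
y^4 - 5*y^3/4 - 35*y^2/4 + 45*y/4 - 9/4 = (y - 3)*(y - 1)*(y - 1/4)*(y + 3)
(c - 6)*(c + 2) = c^2 - 4*c - 12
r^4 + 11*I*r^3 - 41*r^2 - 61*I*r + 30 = (r + I)*(r + 2*I)*(r + 3*I)*(r + 5*I)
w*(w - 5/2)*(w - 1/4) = w^3 - 11*w^2/4 + 5*w/8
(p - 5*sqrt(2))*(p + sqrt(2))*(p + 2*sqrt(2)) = p^3 - 2*sqrt(2)*p^2 - 26*p - 20*sqrt(2)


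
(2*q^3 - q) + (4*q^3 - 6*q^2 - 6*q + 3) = 6*q^3 - 6*q^2 - 7*q + 3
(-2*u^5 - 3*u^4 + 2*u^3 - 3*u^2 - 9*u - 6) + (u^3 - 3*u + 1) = -2*u^5 - 3*u^4 + 3*u^3 - 3*u^2 - 12*u - 5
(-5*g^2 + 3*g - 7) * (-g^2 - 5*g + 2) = 5*g^4 + 22*g^3 - 18*g^2 + 41*g - 14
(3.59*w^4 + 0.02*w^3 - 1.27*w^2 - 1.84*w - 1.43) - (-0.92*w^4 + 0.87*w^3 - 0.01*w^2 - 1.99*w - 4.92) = 4.51*w^4 - 0.85*w^3 - 1.26*w^2 + 0.15*w + 3.49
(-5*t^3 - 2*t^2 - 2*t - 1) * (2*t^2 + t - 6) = -10*t^5 - 9*t^4 + 24*t^3 + 8*t^2 + 11*t + 6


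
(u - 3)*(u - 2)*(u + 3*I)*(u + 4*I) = u^4 - 5*u^3 + 7*I*u^3 - 6*u^2 - 35*I*u^2 + 60*u + 42*I*u - 72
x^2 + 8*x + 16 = (x + 4)^2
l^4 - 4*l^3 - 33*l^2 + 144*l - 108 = (l - 6)*(l - 3)*(l - 1)*(l + 6)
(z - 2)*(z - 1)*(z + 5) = z^3 + 2*z^2 - 13*z + 10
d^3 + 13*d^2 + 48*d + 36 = (d + 1)*(d + 6)^2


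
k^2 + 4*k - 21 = (k - 3)*(k + 7)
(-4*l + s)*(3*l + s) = -12*l^2 - l*s + s^2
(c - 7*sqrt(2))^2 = c^2 - 14*sqrt(2)*c + 98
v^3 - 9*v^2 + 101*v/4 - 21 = (v - 4)*(v - 7/2)*(v - 3/2)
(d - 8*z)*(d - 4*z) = d^2 - 12*d*z + 32*z^2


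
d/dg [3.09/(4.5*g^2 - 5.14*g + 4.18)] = (15.8826 - 27.81*g)/(4.5*g^2 - 5.14*g + 4.18)^2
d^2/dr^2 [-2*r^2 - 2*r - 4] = -4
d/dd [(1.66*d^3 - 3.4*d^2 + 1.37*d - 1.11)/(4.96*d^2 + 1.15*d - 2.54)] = (8.2336*d^4 + 3.818*d^3 - 23.3544*d^2 + 28.2832*d - 2.2033)/(24.6016*d^4 + 11.408*d^3 - 23.8743*d^2 - 5.842*d + 6.4516)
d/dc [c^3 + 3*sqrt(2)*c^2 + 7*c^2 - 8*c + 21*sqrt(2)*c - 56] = 3*c^2 + 6*sqrt(2)*c + 14*c - 8 + 21*sqrt(2)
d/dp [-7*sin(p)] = -7*cos(p)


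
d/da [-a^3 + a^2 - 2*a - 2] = -3*a^2 + 2*a - 2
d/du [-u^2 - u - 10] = -2*u - 1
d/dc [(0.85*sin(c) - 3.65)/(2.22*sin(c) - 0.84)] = 7.389*cos(c)/(2.22*sin(c) - 0.84)^2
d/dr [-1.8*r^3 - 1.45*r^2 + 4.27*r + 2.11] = -5.4*r^2 - 2.9*r + 4.27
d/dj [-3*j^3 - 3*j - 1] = -9*j^2 - 3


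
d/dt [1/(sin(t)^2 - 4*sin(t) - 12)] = 2*(2 - sin(t))*cos(t)/((sin(t) - 6)^2*(sin(t) + 2)^2)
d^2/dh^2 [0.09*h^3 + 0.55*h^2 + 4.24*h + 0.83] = 0.54*h + 1.1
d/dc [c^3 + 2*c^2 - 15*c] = 3*c^2 + 4*c - 15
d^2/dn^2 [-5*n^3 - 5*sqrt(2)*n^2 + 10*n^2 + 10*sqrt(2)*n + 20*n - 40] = -30*n - 10*sqrt(2) + 20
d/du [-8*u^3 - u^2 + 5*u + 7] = -24*u^2 - 2*u + 5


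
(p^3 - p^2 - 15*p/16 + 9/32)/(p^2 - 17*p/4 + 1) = (8*p^2 - 6*p - 9)/(8*(p - 4))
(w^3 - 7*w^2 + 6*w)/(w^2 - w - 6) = w*(-w^2 + 7*w - 6)/(-w^2 + w + 6)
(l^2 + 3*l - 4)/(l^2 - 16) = (l - 1)/(l - 4)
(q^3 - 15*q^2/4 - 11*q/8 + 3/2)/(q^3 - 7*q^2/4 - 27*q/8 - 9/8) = (2*q^2 - 9*q + 4)/(2*q^2 - 5*q - 3)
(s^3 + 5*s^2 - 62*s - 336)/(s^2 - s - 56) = s + 6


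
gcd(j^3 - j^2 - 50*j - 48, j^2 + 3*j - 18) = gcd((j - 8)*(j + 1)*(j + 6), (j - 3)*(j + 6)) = j + 6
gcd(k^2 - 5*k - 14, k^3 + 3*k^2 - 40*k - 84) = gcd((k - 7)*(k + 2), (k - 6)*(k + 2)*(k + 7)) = k + 2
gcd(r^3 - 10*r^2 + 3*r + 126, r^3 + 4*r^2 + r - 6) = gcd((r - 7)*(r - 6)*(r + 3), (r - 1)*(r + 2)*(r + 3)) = r + 3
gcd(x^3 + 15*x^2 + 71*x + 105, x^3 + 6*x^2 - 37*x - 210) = x^2 + 12*x + 35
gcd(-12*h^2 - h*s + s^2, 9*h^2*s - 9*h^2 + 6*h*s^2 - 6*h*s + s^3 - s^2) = 3*h + s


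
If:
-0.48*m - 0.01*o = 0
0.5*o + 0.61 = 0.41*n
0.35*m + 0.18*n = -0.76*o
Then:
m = 0.01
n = 1.15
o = -0.28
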